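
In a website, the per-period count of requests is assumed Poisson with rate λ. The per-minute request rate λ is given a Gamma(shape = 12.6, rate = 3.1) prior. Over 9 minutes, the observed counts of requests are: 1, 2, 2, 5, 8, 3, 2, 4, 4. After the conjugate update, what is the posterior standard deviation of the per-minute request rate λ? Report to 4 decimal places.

0.5457

With a Gamma(shape α, rate β) prior, the Poisson likelihood is conjugate: the posterior is Gamma(α + ΣXᵢ, β + n).
Sum of counts S = 31 over n = 9 minutes.
Posterior: Gamma(α+S, β+n) = Gamma(12.6+31, 3.1+9) = Gamma(43.6, 12.1).
SD = √α/β = √43.6/12.1 = 0.5457.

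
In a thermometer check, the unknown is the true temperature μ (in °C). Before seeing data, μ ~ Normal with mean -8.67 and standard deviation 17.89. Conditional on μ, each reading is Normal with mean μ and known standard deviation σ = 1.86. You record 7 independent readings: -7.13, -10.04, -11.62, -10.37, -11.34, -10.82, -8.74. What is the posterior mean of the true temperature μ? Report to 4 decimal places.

-10.0065

For Normal data with known variance σ², a Normal(μ₀, σ₀²) prior on μ is conjugate. Posterior precision = 1/σ₀² + n/σ²; posterior mean is the precision-weighted average of μ₀ and x̄.
Σxᵢ = (-7.13) + (-10.04) + (-11.62) + (-10.37) + (-11.34) + (-10.82) + (-8.74) = -70.06, so n·x̄ = -70.06.
σ₀² = 17.89² = 320.0521, σ² = 1.86² = 3.4596; σ² + n·σ₀² = 3.4596 + 7·320.0521 = 2243.8243.
Posterior mean = (μ₀/σ₀² + n·x̄/σ²)/(1/σ₀² + n/σ²) = (σ²·μ₀ + σ₀²·n·x̄)/(σ² + n·σ₀²) = (3.4596·(-8.67) + 320.0521·(-70.06))/2243.8243 = -22452.844858/2243.8243 = -10.0065.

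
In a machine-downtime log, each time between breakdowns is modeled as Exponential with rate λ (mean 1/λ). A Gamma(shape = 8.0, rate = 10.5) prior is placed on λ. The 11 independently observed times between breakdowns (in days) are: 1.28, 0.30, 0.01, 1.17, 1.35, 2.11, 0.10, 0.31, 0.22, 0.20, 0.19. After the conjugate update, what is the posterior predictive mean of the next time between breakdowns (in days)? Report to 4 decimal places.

With a Gamma(shape α, rate β) prior on the exponential rate λ, the posterior after n observations with total T = Σxᵢ is Gamma(α+n, β+T).
Sum of observations T = 7.24 days; n = 11.
Posterior: Gamma(8.0+11, 10.5+7.24) = Gamma(19.0, 17.74).
The predictive distribution for the next observation is Lomax; its mean is β/(α−1) = 17.74/18.0 = 0.9856.

0.9856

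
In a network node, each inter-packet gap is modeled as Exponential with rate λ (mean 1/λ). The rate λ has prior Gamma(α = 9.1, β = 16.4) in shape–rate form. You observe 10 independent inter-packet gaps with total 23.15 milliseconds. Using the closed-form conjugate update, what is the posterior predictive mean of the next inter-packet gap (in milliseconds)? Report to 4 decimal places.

2.1851

With a Gamma(shape α, rate β) prior on the exponential rate λ, the posterior after n observations with total T = Σxᵢ is Gamma(α+n, β+T).
Posterior: Gamma(9.1+10, 16.4+23.15) = Gamma(19.1, 39.55).
The predictive distribution for the next observation is Lomax; its mean is β/(α−1) = 39.55/18.1 = 2.1851.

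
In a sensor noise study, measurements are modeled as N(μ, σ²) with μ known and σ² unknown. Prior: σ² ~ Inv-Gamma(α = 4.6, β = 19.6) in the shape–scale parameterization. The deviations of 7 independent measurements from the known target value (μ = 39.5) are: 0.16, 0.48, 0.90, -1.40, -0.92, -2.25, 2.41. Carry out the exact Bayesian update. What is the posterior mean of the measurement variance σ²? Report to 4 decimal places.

3.7988

With known mean μ and an Inverse-Gamma(α, β) prior on σ², the Normal likelihood is conjugate: posterior is Inv-Gamma(α + n/2, β + Σ(xᵢ−μ)²/2).
Σ(xᵢ−μ)² = (0.16)² + (0.48)² + (0.90)² + (-1.40)² + (-0.92)² + (-2.25)² + (2.41)² = 14.7430.
Posterior: Inv-Gamma(4.6 + 7/2, 19.6 + 14.7430/2) = Inv-Gamma(8.10, 26.97150).
E[σ²|data] = β/(α−1) = 26.97150/7.10 = 3.7988.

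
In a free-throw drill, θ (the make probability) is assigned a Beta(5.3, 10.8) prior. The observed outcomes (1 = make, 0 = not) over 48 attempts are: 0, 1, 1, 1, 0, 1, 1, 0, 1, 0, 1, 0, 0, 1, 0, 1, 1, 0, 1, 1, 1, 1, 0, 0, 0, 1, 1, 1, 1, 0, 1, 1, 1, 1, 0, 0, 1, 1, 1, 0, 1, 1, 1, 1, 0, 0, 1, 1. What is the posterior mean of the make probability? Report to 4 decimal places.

0.5663

The Beta prior is conjugate to a Binomial/Bernoulli likelihood; the update adds successes to α and failures to β.
Posterior: Beta(α+k, β+n−k) = Beta(5.3+31, 10.8+17) = Beta(36.3, 27.8).
Posterior mean = α/(α+β) = 36.3/64.1 = 0.5663.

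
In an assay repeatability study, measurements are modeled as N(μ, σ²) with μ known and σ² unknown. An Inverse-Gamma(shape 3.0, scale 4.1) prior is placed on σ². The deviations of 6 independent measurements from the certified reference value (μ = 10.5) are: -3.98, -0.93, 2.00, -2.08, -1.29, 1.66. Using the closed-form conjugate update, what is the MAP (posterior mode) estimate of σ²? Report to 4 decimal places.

With known mean μ and an Inverse-Gamma(α, β) prior on σ², the Normal likelihood is conjugate: posterior is Inv-Gamma(α + n/2, β + Σ(xᵢ−μ)²/2).
Σ(xᵢ−μ)² = (-3.98)² + (-0.93)² + (2.00)² + (-2.08)² + (-1.29)² + (1.66)² = 29.4514.
Posterior: Inv-Gamma(3.0 + 6/2, 4.1 + 29.4514/2) = Inv-Gamma(6.00, 18.82570).
Mode = β/(α+1) = 18.82570/7.00 = 2.6894.

2.6894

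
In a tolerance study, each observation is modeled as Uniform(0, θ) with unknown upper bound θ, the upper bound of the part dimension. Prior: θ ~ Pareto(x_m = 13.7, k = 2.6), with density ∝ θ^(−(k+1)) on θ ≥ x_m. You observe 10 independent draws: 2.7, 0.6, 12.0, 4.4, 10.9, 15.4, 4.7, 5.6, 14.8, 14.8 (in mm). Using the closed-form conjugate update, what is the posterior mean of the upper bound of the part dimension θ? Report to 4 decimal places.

A Pareto(scale x_m, shape k) prior on the upper bound θ of Uniform(0, θ) is conjugate: posterior is Pareto(max(x_m, max xᵢ), k + n).
Sample maximum = 15.4; prior scale x_m = 13.7 → posterior scale = max = 15.4.
Posterior shape = 2.6 + 10 = 12.6.
E[θ|data] = k·x_m/(k−1) = 12.6·15.4/11.6 = 16.7276.

16.7276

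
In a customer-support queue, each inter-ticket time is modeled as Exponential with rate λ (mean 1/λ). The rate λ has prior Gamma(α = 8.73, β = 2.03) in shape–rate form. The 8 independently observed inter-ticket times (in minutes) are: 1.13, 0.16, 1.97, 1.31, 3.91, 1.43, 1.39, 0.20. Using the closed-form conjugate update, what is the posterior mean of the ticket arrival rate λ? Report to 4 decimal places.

With a Gamma(shape α, rate β) prior on the exponential rate λ, the posterior after n observations with total T = Σxᵢ is Gamma(α+n, β+T).
Sum of observations T = 11.50 minutes; n = 8.
Posterior: Gamma(8.73+8, 2.03+11.50) = Gamma(16.73, 13.53).
Posterior mean of λ = α/β = 16.73/13.53 = 1.2365.

1.2365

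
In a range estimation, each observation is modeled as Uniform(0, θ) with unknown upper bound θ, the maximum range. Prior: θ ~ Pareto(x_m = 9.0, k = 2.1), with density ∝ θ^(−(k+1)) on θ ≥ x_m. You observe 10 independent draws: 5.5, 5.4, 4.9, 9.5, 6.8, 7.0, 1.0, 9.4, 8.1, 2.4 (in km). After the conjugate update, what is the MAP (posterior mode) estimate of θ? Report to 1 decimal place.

A Pareto(scale x_m, shape k) prior on the upper bound θ of Uniform(0, θ) is conjugate: posterior is Pareto(max(x_m, max xᵢ), k + n).
Sample maximum = 9.5; prior scale x_m = 9.0 → posterior scale = max = 9.5.
Posterior shape = 2.1 + 10 = 12.1.
The Pareto density is decreasing on [x_m, ∞), so the mode is x_m = 9.5.

9.5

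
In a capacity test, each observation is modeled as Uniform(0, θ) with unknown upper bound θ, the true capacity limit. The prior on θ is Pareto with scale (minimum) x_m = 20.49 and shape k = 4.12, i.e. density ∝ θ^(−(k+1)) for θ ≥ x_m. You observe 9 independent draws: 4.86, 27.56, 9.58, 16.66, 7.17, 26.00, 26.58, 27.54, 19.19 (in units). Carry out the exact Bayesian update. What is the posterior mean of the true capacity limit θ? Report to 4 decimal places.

A Pareto(scale x_m, shape k) prior on the upper bound θ of Uniform(0, θ) is conjugate: posterior is Pareto(max(x_m, max xᵢ), k + n).
Sample maximum = 27.56; prior scale x_m = 20.49 → posterior scale = max = 27.56.
Posterior shape = 4.12 + 9 = 13.12.
E[θ|data] = k·x_m/(k−1) = 13.12·27.56/12.12 = 29.8339.

29.8339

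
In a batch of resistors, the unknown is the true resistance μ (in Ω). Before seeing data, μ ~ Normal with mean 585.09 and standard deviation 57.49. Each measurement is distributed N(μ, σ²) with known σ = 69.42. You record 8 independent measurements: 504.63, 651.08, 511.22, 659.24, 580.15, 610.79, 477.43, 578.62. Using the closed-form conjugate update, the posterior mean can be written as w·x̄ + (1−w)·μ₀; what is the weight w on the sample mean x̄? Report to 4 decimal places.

0.8458

For Normal data with known variance σ², a Normal(μ₀, σ₀²) prior on μ is conjugate. Posterior precision = 1/σ₀² + n/σ²; posterior mean is the precision-weighted average of μ₀ and x̄.
σ₀² = 57.49² = 3305.1001, σ² = 69.42² = 4819.1364. Prior precision 1/σ₀² = 1/3305.1001; data precision n/σ² = 8/4819.1364.
w = (n/σ²)/(1/σ₀² + n/σ²) = n·σ₀²/(σ² + n·σ₀²) = 8·3305.1001/(4819.1364 + 8·3305.1001) = 26440.8008/31259.9372 = 0.8458.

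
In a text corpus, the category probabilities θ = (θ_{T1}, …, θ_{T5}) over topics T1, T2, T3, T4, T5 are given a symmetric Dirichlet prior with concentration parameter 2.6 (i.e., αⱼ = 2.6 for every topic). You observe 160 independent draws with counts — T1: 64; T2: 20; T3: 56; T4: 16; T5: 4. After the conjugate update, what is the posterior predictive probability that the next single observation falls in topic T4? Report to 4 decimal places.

0.1075

The Dirichlet prior is conjugate to the Multinomial likelihood: each posterior αⱼ = prior αⱼ + observed count nⱼ.
Posterior concentration: (66.6, 22.6, 58.6, 18.6, 6.6), total = 173.0.
P(next = T4 | data) = α_{T4}/Σα = 0.1075.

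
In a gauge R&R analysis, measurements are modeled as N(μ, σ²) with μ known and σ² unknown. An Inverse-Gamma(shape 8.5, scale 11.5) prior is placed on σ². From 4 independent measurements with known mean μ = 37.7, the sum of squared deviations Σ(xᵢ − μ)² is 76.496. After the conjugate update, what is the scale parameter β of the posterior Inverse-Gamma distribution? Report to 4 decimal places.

With known mean μ and an Inverse-Gamma(α, β) prior on σ², the Normal likelihood is conjugate: posterior is Inv-Gamma(α + n/2, β + Σ(xᵢ−μ)²/2).
Posterior: Inv-Gamma(8.5 + 4/2, 11.5 + 76.496/2) = Inv-Gamma(10.50, 49.7480).
Posterior β = 49.7480.

49.7480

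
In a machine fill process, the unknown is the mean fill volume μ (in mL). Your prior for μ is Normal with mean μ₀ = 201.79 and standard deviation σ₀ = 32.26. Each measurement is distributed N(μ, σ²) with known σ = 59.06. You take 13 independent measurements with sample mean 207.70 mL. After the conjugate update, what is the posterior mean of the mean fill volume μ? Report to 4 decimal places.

For Normal data with known variance σ², a Normal(μ₀, σ₀²) prior on μ is conjugate. Posterior precision = 1/σ₀² + n/σ²; posterior mean is the precision-weighted average of μ₀ and x̄.
n·x̄ = 13·207.70 = 2700.1.
σ₀² = 32.26² = 1040.7076, σ² = 59.06² = 3488.0836; σ² + n·σ₀² = 3488.0836 + 13·1040.7076 = 17017.2824.
Posterior mean = (μ₀/σ₀² + n·x̄/σ²)/(1/σ₀² + n/σ²) = (σ²·μ₀ + σ₀²·n·x̄)/(σ² + n·σ₀²) = (3488.0836·201.79 + 1040.7076·2700.1)/17017.2824 = 3513874.980404/17017.2824 = 206.4886.

206.4886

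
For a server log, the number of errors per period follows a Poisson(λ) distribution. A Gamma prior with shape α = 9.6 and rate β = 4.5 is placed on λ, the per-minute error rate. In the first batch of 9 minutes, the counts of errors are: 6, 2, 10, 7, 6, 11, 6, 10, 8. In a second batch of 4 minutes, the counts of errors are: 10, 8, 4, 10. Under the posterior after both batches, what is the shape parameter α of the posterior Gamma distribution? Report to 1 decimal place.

With a Gamma(shape α, rate β) prior, the Poisson likelihood is conjugate: the posterior is Gamma(α + ΣXᵢ, β + n).
Batch 1: sum of counts S = 66 over n = 9 minutes.
After batch 1: Gamma(α+S, β+n) = Gamma(9.6+66, 4.5+9) = Gamma(75.6, 13.5).
Batch 2: sum of counts S = 32 over n = 4 minutes.
After batch 2: Gamma(α+S, β+n) = Gamma(75.6+32, 13.5+4) = Gamma(107.6, 17.5).
Posterior α = 107.6.

107.6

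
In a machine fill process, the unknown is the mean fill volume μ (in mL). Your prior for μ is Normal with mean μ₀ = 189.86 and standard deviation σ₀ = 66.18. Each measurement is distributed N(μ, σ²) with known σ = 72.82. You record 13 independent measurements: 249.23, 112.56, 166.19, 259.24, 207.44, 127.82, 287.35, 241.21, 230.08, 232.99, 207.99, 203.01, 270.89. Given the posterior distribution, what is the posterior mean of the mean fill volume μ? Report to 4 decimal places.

For Normal data with known variance σ², a Normal(μ₀, σ₀²) prior on μ is conjugate. Posterior precision = 1/σ₀² + n/σ²; posterior mean is the precision-weighted average of μ₀ and x̄.
Σxᵢ = 249.23 + 112.56 + 166.19 + 259.24 + 207.44 + 127.82 + 287.35 + 241.21 + 230.08 + 232.99 + 207.99 + 203.01 + 270.89 = 2796, so n·x̄ = 2796.
σ₀² = 66.18² = 4379.7924, σ² = 72.82² = 5302.7524; σ² + n·σ₀² = 5302.7524 + 13·4379.7924 = 62240.0536.
Posterior mean = (μ₀/σ₀² + n·x̄/σ²)/(1/σ₀² + n/σ²) = (σ²·μ₀ + σ₀²·n·x̄)/(σ² + n·σ₀²) = (5302.7524·189.86 + 4379.7924·2796)/62240.0536 = 13252680.121064/62240.0536 = 212.9285.

212.9285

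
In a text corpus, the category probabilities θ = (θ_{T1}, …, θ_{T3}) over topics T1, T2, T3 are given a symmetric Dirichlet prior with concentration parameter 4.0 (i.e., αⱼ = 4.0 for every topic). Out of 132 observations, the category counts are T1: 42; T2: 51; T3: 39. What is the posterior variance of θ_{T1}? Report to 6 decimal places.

0.001499

The Dirichlet prior is conjugate to the Multinomial likelihood: each posterior αⱼ = prior αⱼ + observed count nⱼ.
Posterior concentration: (46.0, 55.0, 43.0), total = 144.0.
Var[θ_j] = α_j(Σα−α_j)/((Σα)²(Σα+1)) = 46.0·98.0/(144.0²·145.0) = 0.001499.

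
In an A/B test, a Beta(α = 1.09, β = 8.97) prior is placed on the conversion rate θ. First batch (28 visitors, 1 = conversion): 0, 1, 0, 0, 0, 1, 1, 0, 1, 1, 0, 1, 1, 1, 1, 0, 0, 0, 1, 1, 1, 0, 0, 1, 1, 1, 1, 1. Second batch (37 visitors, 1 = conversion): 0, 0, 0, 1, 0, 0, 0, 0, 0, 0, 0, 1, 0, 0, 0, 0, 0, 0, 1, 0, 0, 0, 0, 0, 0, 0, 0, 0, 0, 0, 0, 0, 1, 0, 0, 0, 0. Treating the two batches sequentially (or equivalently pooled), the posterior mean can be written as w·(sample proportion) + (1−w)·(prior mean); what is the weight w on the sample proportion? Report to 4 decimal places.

0.8660

The Beta prior is conjugate to a Binomial/Bernoulli likelihood; the update adds successes to α and failures to β.
Total number of visitors: n = 28 + 37 = 65.
Posterior mean = (α₀+k)/(α₀+β₀+n) = [n/(α₀+β₀+n)]·(k/n) + [(α₀+β₀)/(α₀+β₀+n)]·α₀/(α₀+β₀), so only n and the prior enter the weight.
The weight on the data is w = n/(α₀+β₀+n) = 65/(1.09+8.97+65) = 65/75.06 = 0.8660.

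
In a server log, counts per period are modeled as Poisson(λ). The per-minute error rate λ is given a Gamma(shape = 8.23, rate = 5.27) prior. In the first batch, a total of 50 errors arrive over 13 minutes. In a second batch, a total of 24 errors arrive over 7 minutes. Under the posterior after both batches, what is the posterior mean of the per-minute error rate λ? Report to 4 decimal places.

3.2541

With a Gamma(shape α, rate β) prior, the Poisson likelihood is conjugate: the posterior is Gamma(α + ΣXᵢ, β + n).
After batch 1: Gamma(α+S, β+n) = Gamma(8.23+50, 5.27+13) = Gamma(58.23, 18.27).
After batch 2: Gamma(α+S, β+n) = Gamma(58.23+24, 18.27+7) = Gamma(82.23, 25.27).
Posterior mean = α/β = 82.23/25.27 = 3.2541.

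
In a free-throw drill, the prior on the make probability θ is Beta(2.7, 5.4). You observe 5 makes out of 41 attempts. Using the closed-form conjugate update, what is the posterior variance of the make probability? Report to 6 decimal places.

0.002639

The Beta prior is conjugate to a Binomial/Bernoulli likelihood; the update adds successes to α and failures to β.
Posterior: Beta(α+k, β+n−k) = Beta(2.7+5, 5.4+36) = Beta(7.7, 41.4).
Var = αβ/((α+β)²(α+β+1)) = 7.7·41.4/(49.1²·50.1) = 0.002639.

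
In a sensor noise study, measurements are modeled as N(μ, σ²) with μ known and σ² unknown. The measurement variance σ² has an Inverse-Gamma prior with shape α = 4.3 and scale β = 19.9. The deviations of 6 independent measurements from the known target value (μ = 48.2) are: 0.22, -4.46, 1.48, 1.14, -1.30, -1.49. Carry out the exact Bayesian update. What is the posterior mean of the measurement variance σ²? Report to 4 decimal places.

With known mean μ and an Inverse-Gamma(α, β) prior on σ², the Normal likelihood is conjugate: posterior is Inv-Gamma(α + n/2, β + Σ(xᵢ−μ)²/2).
Σ(xᵢ−μ)² = (0.22)² + (-4.46)² + (1.48)² + (1.14)² + (-1.30)² + (-1.49)² = 27.3401.
Posterior: Inv-Gamma(4.3 + 6/2, 19.9 + 27.3401/2) = Inv-Gamma(7.30, 33.57005).
E[σ²|data] = β/(α−1) = 33.57005/6.30 = 5.3286.

5.3286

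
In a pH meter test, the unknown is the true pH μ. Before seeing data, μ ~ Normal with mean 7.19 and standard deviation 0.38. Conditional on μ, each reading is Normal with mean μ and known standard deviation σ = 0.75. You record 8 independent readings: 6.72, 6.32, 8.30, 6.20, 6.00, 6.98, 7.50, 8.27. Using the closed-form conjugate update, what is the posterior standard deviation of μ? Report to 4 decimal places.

For Normal data with known variance σ², a Normal(μ₀, σ₀²) prior on μ is conjugate. Posterior precision = 1/σ₀² + n/σ²; posterior mean is the precision-weighted average of μ₀ and x̄.
σ₀² = 0.38² = 0.1444, σ² = 0.75² = 0.5625; σ² + n·σ₀² = 0.5625 + 8·0.1444 = 1.7177.
Posterior precision = 1/σ₀² + n/σ² = 1/0.1444 + 8/0.5625 = (σ² + n·σ₀²)/(σ₀²σ²) = 1.7177/(0.1444·0.5625); posterior variance σₙ² = σ₀²σ²/(σ² + n·σ₀²) = 0.1444·0.5625/1.7177 = 0.047287.
Posterior SD = √σₙ² = √(0.1444·0.5625/1.7177) = 0.2175.

0.2175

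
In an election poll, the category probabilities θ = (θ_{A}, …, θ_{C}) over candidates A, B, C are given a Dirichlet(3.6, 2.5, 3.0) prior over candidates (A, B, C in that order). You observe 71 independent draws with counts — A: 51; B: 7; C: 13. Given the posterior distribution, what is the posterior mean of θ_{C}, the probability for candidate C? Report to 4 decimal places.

The Dirichlet prior is conjugate to the Multinomial likelihood: each posterior αⱼ = prior αⱼ + observed count nⱼ.
Posterior concentration: (54.6, 9.5, 16.0), total = 80.1.
E[θ_{C}|data] = α_{C}/Σα = 16.0/80.1 = 0.1998.

0.1998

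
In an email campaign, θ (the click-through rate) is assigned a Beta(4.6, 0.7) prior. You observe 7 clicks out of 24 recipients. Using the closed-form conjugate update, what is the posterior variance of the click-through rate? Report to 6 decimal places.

The Beta prior is conjugate to a Binomial/Bernoulli likelihood; the update adds successes to α and failures to β.
Posterior: Beta(α+k, β+n−k) = Beta(4.6+7, 0.7+17) = Beta(11.6, 17.7).
Var = αβ/((α+β)²(α+β+1)) = 11.6·17.7/(29.3²·30.3) = 0.007893.

0.007893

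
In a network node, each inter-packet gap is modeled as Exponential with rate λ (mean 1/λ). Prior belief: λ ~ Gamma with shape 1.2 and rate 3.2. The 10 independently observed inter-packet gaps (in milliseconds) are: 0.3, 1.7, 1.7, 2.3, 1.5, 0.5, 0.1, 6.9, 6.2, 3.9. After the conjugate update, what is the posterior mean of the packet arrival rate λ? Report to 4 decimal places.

0.3958

With a Gamma(shape α, rate β) prior on the exponential rate λ, the posterior after n observations with total T = Σxᵢ is Gamma(α+n, β+T).
Sum of observations T = 25.1 milliseconds; n = 10.
Posterior: Gamma(1.2+10, 3.2+25.1) = Gamma(11.2, 28.3).
Posterior mean of λ = α/β = 11.2/28.3 = 0.3958.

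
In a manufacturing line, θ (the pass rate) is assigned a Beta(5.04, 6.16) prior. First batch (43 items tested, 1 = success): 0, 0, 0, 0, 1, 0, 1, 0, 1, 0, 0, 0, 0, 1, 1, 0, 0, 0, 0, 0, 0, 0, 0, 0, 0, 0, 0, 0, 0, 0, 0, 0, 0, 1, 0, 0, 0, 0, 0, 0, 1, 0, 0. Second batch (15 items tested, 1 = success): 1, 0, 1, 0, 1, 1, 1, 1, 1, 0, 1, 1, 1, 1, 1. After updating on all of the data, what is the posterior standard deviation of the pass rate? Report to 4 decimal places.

0.0568

The Beta prior is conjugate to a Binomial/Bernoulli likelihood; the update adds successes to α and failures to β.
After batch 1: Beta(5.04+7, 6.16+36) = Beta(12.04, 42.16).
After batch 2: Beta(12.04+12, 42.16+3) = Beta(24.04, 45.16).
Var = αβ/((α+β)²(α+β+1)) = 24.04·45.16/(69.20²·70.20) = 0.00322953; SD = √0.00322953 = 0.0568.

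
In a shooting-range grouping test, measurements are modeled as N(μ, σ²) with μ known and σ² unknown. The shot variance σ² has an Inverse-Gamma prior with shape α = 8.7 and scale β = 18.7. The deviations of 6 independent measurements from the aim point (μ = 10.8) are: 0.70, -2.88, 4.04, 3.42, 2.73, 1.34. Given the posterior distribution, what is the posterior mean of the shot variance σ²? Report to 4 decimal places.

With known mean μ and an Inverse-Gamma(α, β) prior on σ², the Normal likelihood is conjugate: posterior is Inv-Gamma(α + n/2, β + Σ(xᵢ−μ)²/2).
Σ(xᵢ−μ)² = (0.70)² + (-2.88)² + (4.04)² + (3.42)² + (2.73)² + (1.34)² = 46.0509.
Posterior: Inv-Gamma(8.7 + 6/2, 18.7 + 46.0509/2) = Inv-Gamma(11.70, 41.72545).
E[σ²|data] = β/(α−1) = 41.72545/10.70 = 3.8996.

3.8996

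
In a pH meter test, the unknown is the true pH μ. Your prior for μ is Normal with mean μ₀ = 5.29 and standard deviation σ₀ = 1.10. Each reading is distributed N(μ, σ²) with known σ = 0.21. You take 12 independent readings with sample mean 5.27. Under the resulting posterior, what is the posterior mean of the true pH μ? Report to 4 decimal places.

5.2701

For Normal data with known variance σ², a Normal(μ₀, σ₀²) prior on μ is conjugate. Posterior precision = 1/σ₀² + n/σ²; posterior mean is the precision-weighted average of μ₀ and x̄.
n·x̄ = 12·5.27 = 63.24.
σ₀² = 1.10² = 1.21, σ² = 0.21² = 0.0441; σ² + n·σ₀² = 0.0441 + 12·1.21 = 14.5641.
Posterior mean = (μ₀/σ₀² + n·x̄/σ²)/(1/σ₀² + n/σ²) = (σ²·μ₀ + σ₀²·n·x̄)/(σ² + n·σ₀²) = (0.0441·5.29 + 1.21·63.24)/14.5641 = 76.753689/14.5641 = 5.2701.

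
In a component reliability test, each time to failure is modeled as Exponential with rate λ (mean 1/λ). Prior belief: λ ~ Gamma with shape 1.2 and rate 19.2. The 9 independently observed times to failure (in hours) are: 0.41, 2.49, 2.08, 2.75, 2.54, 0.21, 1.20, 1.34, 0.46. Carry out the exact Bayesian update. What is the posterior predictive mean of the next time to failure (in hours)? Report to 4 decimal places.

3.5522

With a Gamma(shape α, rate β) prior on the exponential rate λ, the posterior after n observations with total T = Σxᵢ is Gamma(α+n, β+T).
Sum of observations T = 13.48 hours; n = 9.
Posterior: Gamma(1.2+9, 19.2+13.48) = Gamma(10.2, 32.68).
The predictive distribution for the next observation is Lomax; its mean is β/(α−1) = 32.68/9.2 = 3.5522.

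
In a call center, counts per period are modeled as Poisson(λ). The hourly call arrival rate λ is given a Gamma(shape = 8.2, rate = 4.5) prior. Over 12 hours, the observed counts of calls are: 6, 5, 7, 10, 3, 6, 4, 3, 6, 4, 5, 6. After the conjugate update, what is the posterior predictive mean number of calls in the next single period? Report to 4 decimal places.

With a Gamma(shape α, rate β) prior, the Poisson likelihood is conjugate: the posterior is Gamma(α + ΣXᵢ, β + n).
Sum of counts S = 65 over n = 12 hours.
Posterior: Gamma(α+S, β+n) = Gamma(8.2+65, 4.5+12) = Gamma(73.2, 16.5).
The predictive distribution for one future period is NegBinom with mean α/β = 4.4364.

4.4364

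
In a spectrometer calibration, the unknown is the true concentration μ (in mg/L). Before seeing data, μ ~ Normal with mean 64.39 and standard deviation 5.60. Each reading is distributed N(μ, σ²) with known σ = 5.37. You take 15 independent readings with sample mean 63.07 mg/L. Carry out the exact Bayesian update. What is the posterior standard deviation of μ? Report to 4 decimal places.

For Normal data with known variance σ², a Normal(μ₀, σ₀²) prior on μ is conjugate. Posterior precision = 1/σ₀² + n/σ²; posterior mean is the precision-weighted average of μ₀ and x̄.
σ₀² = 5.60² = 31.36, σ² = 5.37² = 28.8369; σ² + n·σ₀² = 28.8369 + 15·31.36 = 499.2369.
Posterior precision = 1/σ₀² + n/σ² = 1/31.36 + 15/28.8369 = (σ² + n·σ₀²)/(σ₀²σ²) = 499.2369/(31.36·28.8369); posterior variance σₙ² = σ₀²σ²/(σ² + n·σ₀²) = 31.36·28.8369/499.2369 = 1.811415.
Posterior SD = √σₙ² = √(31.36·28.8369/499.2369) = 1.3459.

1.3459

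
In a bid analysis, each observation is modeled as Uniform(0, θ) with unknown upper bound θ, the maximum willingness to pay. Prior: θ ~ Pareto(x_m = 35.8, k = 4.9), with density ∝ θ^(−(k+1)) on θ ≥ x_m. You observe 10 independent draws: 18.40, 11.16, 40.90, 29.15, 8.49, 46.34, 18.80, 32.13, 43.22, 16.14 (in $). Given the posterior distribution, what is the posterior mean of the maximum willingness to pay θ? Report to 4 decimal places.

A Pareto(scale x_m, shape k) prior on the upper bound θ of Uniform(0, θ) is conjugate: posterior is Pareto(max(x_m, max xᵢ), k + n).
Sample maximum = 46.34; prior scale x_m = 35.8 → posterior scale = max = 46.34.
Posterior shape = 4.9 + 10 = 14.9.
E[θ|data] = k·x_m/(k−1) = 14.9·46.34/13.9 = 49.6738.

49.6738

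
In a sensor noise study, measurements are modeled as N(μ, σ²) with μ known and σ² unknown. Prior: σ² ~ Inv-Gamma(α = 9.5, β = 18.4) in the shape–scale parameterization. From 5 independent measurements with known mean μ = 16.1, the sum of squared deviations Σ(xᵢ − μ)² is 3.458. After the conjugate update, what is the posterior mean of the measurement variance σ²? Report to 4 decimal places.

1.8299

With known mean μ and an Inverse-Gamma(α, β) prior on σ², the Normal likelihood is conjugate: posterior is Inv-Gamma(α + n/2, β + Σ(xᵢ−μ)²/2).
Posterior: Inv-Gamma(9.5 + 5/2, 18.4 + 3.458/2) = Inv-Gamma(12.00, 20.1290).
E[σ²|data] = β/(α−1) = 20.1290/11.00 = 1.8299.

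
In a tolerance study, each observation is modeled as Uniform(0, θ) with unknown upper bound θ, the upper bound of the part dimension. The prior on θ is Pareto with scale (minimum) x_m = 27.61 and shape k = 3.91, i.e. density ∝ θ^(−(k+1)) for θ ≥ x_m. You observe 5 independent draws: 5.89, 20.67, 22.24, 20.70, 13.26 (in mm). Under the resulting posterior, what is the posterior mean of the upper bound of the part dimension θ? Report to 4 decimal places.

31.1005

A Pareto(scale x_m, shape k) prior on the upper bound θ of Uniform(0, θ) is conjugate: posterior is Pareto(max(x_m, max xᵢ), k + n).
Sample maximum = 22.24; prior scale x_m = 27.61 → posterior scale = max = 27.61.
Posterior shape = 3.91 + 5 = 8.91.
E[θ|data] = k·x_m/(k−1) = 8.91·27.61/7.91 = 31.1005.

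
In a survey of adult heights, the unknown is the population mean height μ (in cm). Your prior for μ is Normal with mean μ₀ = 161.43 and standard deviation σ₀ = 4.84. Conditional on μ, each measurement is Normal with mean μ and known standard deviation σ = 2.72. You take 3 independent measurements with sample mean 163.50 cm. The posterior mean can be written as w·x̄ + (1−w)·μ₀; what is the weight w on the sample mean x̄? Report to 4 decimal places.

0.9048

For Normal data with known variance σ², a Normal(μ₀, σ₀²) prior on μ is conjugate. Posterior precision = 1/σ₀² + n/σ²; posterior mean is the precision-weighted average of μ₀ and x̄.
σ₀² = 4.84² = 23.4256, σ² = 2.72² = 7.3984. Prior precision 1/σ₀² = 1/23.4256; data precision n/σ² = 3/7.3984.
w = (n/σ²)/(1/σ₀² + n/σ²) = n·σ₀²/(σ² + n·σ₀²) = 3·23.4256/(7.3984 + 3·23.4256) = 70.2768/77.6752 = 0.9048.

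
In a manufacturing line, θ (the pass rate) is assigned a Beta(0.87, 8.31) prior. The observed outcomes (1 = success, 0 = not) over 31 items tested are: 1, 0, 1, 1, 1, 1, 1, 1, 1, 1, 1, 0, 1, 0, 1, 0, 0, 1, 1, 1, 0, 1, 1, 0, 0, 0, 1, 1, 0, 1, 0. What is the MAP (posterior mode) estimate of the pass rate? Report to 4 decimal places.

The Beta prior is conjugate to a Binomial/Bernoulli likelihood; the update adds successes to α and failures to β.
Posterior: Beta(α+k, β+n−k) = Beta(0.87+20, 8.31+11) = Beta(20.87, 19.31).
Mode of Beta(a,b) for a,b>1 is (a−1)/(a+b−2) = 19.87/38.18 = 0.5204.

0.5204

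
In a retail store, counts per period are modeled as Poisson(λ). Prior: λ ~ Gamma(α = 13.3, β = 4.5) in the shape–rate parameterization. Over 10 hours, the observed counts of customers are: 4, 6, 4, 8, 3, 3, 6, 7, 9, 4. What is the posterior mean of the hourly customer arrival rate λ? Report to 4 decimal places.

With a Gamma(shape α, rate β) prior, the Poisson likelihood is conjugate: the posterior is Gamma(α + ΣXᵢ, β + n).
Sum of counts S = 54 over n = 10 hours.
Posterior: Gamma(α+S, β+n) = Gamma(13.3+54, 4.5+10) = Gamma(67.3, 14.5).
Posterior mean = α/β = 67.3/14.5 = 4.6414.

4.6414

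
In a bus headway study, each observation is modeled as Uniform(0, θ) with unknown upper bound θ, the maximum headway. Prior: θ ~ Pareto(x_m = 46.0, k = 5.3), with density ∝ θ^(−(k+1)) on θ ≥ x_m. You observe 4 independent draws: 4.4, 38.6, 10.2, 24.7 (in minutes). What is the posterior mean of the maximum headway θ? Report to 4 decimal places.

51.5422

A Pareto(scale x_m, shape k) prior on the upper bound θ of Uniform(0, θ) is conjugate: posterior is Pareto(max(x_m, max xᵢ), k + n).
Sample maximum = 38.6; prior scale x_m = 46.0 → posterior scale = max = 46.0.
Posterior shape = 5.3 + 4 = 9.3.
E[θ|data] = k·x_m/(k−1) = 9.3·46.0/8.3 = 51.5422.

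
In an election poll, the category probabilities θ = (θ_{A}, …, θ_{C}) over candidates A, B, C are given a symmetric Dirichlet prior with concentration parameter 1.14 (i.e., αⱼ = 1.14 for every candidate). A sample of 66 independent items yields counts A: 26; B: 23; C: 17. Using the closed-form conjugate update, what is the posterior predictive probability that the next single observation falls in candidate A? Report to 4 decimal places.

The Dirichlet prior is conjugate to the Multinomial likelihood: each posterior αⱼ = prior αⱼ + observed count nⱼ.
Posterior concentration: (27.14, 24.14, 18.14), total = 69.42.
P(next = A | data) = α_{A}/Σα = 0.3910.

0.3910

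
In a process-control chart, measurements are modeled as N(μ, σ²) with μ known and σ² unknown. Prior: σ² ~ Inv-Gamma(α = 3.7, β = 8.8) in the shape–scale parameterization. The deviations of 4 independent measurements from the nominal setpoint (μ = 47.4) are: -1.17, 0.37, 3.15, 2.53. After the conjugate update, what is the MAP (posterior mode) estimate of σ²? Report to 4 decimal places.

2.6440

With known mean μ and an Inverse-Gamma(α, β) prior on σ², the Normal likelihood is conjugate: posterior is Inv-Gamma(α + n/2, β + Σ(xᵢ−μ)²/2).
Σ(xᵢ−μ)² = (-1.17)² + (0.37)² + (3.15)² + (2.53)² = 17.8292.
Posterior: Inv-Gamma(3.7 + 4/2, 8.8 + 17.8292/2) = Inv-Gamma(5.70, 17.71460).
Mode = β/(α+1) = 17.71460/6.70 = 2.6440.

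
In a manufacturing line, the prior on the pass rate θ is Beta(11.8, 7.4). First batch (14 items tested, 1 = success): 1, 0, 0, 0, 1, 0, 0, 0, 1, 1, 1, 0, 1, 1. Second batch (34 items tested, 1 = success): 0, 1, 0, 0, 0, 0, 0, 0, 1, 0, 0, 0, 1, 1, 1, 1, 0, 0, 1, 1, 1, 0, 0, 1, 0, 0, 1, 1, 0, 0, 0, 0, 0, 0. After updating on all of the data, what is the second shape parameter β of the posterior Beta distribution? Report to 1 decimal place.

The Beta prior is conjugate to a Binomial/Bernoulli likelihood; the update adds successes to α and failures to β.
After batch 1: Beta(11.8+7, 7.4+7) = Beta(18.8, 14.4).
After batch 2: Beta(18.8+12, 14.4+22) = Beta(30.8, 36.4).
Posterior β = 36.4.

36.4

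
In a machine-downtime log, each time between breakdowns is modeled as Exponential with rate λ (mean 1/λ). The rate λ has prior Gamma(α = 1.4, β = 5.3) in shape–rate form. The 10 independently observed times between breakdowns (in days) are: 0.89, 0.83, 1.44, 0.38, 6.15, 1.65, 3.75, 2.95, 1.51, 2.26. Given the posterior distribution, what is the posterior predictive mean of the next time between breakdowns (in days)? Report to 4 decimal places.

2.6067

With a Gamma(shape α, rate β) prior on the exponential rate λ, the posterior after n observations with total T = Σxᵢ is Gamma(α+n, β+T).
Sum of observations T = 21.81 days; n = 10.
Posterior: Gamma(1.4+10, 5.3+21.81) = Gamma(11.4, 27.11).
The predictive distribution for the next observation is Lomax; its mean is β/(α−1) = 27.11/10.4 = 2.6067.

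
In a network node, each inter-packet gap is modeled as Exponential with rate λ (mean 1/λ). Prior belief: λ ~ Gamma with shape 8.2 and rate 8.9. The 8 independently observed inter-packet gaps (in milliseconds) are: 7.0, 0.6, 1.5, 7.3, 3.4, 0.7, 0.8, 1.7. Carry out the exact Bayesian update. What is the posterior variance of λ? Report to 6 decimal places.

With a Gamma(shape α, rate β) prior on the exponential rate λ, the posterior after n observations with total T = Σxᵢ is Gamma(α+n, β+T).
Sum of observations T = 23.0 milliseconds; n = 8.
Posterior: Gamma(8.2+8, 8.9+23.0) = Gamma(16.2, 31.9).
Var = α/β² = 0.015920.

0.015920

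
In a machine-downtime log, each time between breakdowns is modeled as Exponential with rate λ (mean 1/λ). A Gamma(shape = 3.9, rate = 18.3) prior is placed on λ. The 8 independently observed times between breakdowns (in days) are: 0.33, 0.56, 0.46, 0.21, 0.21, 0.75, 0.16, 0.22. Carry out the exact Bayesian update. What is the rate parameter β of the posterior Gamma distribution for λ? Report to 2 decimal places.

With a Gamma(shape α, rate β) prior on the exponential rate λ, the posterior after n observations with total T = Σxᵢ is Gamma(α+n, β+T).
Sum of observations T = 2.90 days; n = 8.
Posterior: Gamma(3.9+8, 18.3+2.90) = Gamma(11.9, 21.20).
Posterior β = 21.20.

21.20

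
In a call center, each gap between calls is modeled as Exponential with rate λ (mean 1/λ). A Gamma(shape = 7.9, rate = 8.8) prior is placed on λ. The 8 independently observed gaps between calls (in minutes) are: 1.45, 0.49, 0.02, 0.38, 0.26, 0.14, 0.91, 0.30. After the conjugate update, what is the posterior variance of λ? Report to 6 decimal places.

With a Gamma(shape α, rate β) prior on the exponential rate λ, the posterior after n observations with total T = Σxᵢ is Gamma(α+n, β+T).
Sum of observations T = 3.95 minutes; n = 8.
Posterior: Gamma(7.9+8, 8.8+3.95) = Gamma(15.9, 12.75).
Var = α/β² = 0.097809.

0.097809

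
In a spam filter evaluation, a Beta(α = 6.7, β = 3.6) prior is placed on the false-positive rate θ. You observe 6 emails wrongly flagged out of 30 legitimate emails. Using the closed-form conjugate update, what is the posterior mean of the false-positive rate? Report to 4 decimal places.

The Beta prior is conjugate to a Binomial/Bernoulli likelihood; the update adds successes to α and failures to β.
Posterior: Beta(α+k, β+n−k) = Beta(6.7+6, 3.6+24) = Beta(12.7, 27.6).
Posterior mean = α/(α+β) = 12.7/40.3 = 0.3151.

0.3151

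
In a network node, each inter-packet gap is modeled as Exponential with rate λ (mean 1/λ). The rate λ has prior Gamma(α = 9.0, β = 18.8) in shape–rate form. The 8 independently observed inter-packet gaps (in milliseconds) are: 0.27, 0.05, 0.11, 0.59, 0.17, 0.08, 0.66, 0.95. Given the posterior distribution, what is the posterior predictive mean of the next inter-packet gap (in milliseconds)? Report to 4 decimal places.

1.3550

With a Gamma(shape α, rate β) prior on the exponential rate λ, the posterior after n observations with total T = Σxᵢ is Gamma(α+n, β+T).
Sum of observations T = 2.88 milliseconds; n = 8.
Posterior: Gamma(9.0+8, 18.8+2.88) = Gamma(17.0, 21.68).
The predictive distribution for the next observation is Lomax; its mean is β/(α−1) = 21.68/16.0 = 1.3550.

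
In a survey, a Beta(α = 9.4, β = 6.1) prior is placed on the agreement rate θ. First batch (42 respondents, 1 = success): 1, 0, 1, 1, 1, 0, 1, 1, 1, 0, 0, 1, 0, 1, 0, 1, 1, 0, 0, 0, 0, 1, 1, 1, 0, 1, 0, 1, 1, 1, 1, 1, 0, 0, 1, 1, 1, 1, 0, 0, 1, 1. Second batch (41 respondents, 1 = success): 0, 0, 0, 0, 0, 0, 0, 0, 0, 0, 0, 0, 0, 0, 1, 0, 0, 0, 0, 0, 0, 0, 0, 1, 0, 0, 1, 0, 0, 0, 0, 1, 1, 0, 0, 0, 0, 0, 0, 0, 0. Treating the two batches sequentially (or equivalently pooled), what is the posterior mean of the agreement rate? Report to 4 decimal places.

0.4102

The Beta prior is conjugate to a Binomial/Bernoulli likelihood; the update adds successes to α and failures to β.
After batch 1: Beta(9.4+26, 6.1+16) = Beta(35.4, 22.1).
After batch 2: Beta(35.4+5, 22.1+36) = Beta(40.4, 58.1).
Posterior mean = α/(α+β) = 40.4/98.5 = 0.4102.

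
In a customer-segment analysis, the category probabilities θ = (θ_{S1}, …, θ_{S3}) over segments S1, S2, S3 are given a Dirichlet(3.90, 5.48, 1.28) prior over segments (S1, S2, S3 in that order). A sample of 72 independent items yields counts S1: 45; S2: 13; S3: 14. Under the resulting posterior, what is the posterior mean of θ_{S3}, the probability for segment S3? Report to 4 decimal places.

0.1849

The Dirichlet prior is conjugate to the Multinomial likelihood: each posterior αⱼ = prior αⱼ + observed count nⱼ.
Posterior concentration: (48.90, 18.48, 15.28), total = 82.66.
E[θ_{S3}|data] = α_{S3}/Σα = 15.28/82.66 = 0.1849.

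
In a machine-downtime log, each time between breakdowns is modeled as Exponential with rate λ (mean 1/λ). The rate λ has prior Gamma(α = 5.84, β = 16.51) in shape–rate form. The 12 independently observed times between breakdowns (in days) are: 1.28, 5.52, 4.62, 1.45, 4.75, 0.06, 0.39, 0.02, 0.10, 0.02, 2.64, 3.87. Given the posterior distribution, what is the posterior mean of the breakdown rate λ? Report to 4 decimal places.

0.4327

With a Gamma(shape α, rate β) prior on the exponential rate λ, the posterior after n observations with total T = Σxᵢ is Gamma(α+n, β+T).
Sum of observations T = 24.72 days; n = 12.
Posterior: Gamma(5.84+12, 16.51+24.72) = Gamma(17.84, 41.23).
Posterior mean of λ = α/β = 17.84/41.23 = 0.4327.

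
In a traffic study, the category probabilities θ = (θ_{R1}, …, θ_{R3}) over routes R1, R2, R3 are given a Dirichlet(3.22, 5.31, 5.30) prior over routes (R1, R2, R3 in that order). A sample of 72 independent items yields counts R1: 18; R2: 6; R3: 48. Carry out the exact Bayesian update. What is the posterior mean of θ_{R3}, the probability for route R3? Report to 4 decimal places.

0.6210

The Dirichlet prior is conjugate to the Multinomial likelihood: each posterior αⱼ = prior αⱼ + observed count nⱼ.
Posterior concentration: (21.22, 11.31, 53.30), total = 85.83.
E[θ_{R3}|data] = α_{R3}/Σα = 53.30/85.83 = 0.6210.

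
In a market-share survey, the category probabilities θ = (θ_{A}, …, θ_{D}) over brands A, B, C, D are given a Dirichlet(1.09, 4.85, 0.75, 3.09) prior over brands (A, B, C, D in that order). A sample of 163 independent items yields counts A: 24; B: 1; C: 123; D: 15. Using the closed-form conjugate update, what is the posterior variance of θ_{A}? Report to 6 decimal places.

The Dirichlet prior is conjugate to the Multinomial likelihood: each posterior αⱼ = prior αⱼ + observed count nⱼ.
Posterior concentration: (25.09, 5.85, 123.75, 18.09), total = 172.78.
Var[θ_j] = α_j(Σα−α_j)/((Σα)²(Σα+1)) = 25.09·147.69/(172.78²·173.78) = 0.000714.

0.000714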